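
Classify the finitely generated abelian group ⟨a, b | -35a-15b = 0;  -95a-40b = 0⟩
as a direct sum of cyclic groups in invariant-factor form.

rank_ℚ(R)=2; free=2−2=0
SNF(R) diag = [5, 5] → torsion [5, 5]

Answer: M ≅ ℤ/5 ⊕ ℤ/5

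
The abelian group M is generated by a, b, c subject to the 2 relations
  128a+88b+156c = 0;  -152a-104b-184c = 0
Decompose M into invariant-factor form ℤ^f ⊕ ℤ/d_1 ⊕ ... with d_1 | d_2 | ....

rank_ℚ(R)=2; free=3−2=1
SNF(R) diag = [4, 8] → torsion [4, 8]

Answer: M ≅ ℤ^1 ⊕ ℤ/4 ⊕ ℤ/8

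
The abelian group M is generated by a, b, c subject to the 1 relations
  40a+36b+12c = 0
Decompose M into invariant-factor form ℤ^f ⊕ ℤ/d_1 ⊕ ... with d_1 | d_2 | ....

rank_ℚ(R)=1; free=3−1=2
SNF(R) diag = [4] → torsion [4]

Answer: M ≅ ℤ^2 ⊕ ℤ/4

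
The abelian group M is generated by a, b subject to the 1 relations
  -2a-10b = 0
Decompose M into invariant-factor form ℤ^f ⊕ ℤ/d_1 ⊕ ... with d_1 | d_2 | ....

Answer: M ≅ ℤ^1 ⊕ ℤ/2

Derivation:
rank_ℚ(R)=1; free=2−1=1
SNF(R) diag = [2] → torsion [2]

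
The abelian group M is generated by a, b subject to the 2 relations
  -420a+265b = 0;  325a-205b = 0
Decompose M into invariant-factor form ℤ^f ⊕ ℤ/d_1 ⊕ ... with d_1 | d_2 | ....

Answer: M ≅ ℤ/5 ⊕ ℤ/5

Derivation:
rank_ℚ(R)=2; free=2−2=0
SNF(R) diag = [5, 5] → torsion [5, 5]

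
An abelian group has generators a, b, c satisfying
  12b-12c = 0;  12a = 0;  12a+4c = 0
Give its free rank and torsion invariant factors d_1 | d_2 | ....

rank_ℚ(R)=3; free=3−3=0
SNF(R) diag = [4, 12, 12] → torsion [4, 12, 12]

Answer: M ≅ ℤ/4 ⊕ ℤ/12 ⊕ ℤ/12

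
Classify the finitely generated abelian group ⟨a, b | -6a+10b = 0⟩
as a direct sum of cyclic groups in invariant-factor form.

Answer: M ≅ ℤ^1 ⊕ ℤ/2

Derivation:
rank_ℚ(R)=1; free=2−1=1
SNF(R) diag = [2] → torsion [2]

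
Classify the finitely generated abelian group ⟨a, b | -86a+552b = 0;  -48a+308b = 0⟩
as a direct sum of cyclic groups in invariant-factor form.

Answer: M ≅ ℤ/2 ⊕ ℤ/4

Derivation:
rank_ℚ(R)=2; free=2−2=0
SNF(R) diag = [2, 4] → torsion [2, 4]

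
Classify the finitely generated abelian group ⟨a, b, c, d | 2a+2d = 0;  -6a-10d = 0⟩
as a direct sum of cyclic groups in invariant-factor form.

rank_ℚ(R)=2; free=4−2=2
SNF(R) diag = [2, 4] → torsion [2, 4]

Answer: M ≅ ℤ^2 ⊕ ℤ/2 ⊕ ℤ/4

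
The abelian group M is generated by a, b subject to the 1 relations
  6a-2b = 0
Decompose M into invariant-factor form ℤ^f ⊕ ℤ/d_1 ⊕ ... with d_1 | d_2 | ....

rank_ℚ(R)=1; free=2−1=1
SNF(R) diag = [2] → torsion [2]

Answer: M ≅ ℤ^1 ⊕ ℤ/2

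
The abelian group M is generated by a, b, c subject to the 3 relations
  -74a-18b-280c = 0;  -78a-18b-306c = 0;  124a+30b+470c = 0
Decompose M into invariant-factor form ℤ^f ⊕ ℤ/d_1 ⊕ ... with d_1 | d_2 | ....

rank_ℚ(R)=3; free=3−3=0
SNF(R) diag = [2, 6, 6] → torsion [2, 6, 6]

Answer: M ≅ ℤ/2 ⊕ ℤ/6 ⊕ ℤ/6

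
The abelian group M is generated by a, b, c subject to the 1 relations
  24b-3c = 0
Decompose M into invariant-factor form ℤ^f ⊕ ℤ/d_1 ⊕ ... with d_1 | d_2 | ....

rank_ℚ(R)=1; free=3−1=2
SNF(R) diag = [3] → torsion [3]

Answer: M ≅ ℤ^2 ⊕ ℤ/3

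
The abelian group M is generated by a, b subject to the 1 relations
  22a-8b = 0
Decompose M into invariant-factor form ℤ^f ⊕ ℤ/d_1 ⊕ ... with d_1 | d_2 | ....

Answer: M ≅ ℤ^1 ⊕ ℤ/2

Derivation:
rank_ℚ(R)=1; free=2−1=1
SNF(R) diag = [2] → torsion [2]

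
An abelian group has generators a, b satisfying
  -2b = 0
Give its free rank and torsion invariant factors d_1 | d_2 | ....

Answer: M ≅ ℤ^1 ⊕ ℤ/2

Derivation:
rank_ℚ(R)=1; free=2−1=1
SNF(R) diag = [2] → torsion [2]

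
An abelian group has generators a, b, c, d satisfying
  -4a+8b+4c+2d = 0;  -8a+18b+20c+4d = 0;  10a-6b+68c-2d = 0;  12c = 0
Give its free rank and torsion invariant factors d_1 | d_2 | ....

rank_ℚ(R)=4; free=4−4=0
SNF(R) diag = [2, 2, 6, 12] → torsion [2, 2, 6, 12]

Answer: M ≅ ℤ/2 ⊕ ℤ/2 ⊕ ℤ/6 ⊕ ℤ/12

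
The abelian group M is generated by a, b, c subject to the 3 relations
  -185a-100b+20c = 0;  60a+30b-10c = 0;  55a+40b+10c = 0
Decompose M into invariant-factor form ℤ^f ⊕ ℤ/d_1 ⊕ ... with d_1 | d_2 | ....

Answer: M ≅ ℤ/5 ⊕ ℤ/10 ⊕ ℤ/10

Derivation:
rank_ℚ(R)=3; free=3−3=0
SNF(R) diag = [5, 10, 10] → torsion [5, 10, 10]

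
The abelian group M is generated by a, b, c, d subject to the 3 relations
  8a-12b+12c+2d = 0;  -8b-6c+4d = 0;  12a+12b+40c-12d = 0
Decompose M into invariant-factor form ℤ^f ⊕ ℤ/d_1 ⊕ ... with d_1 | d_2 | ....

rank_ℚ(R)=3; free=4−3=1
SNF(R) diag = [2, 2, 4] → torsion [2, 2, 4]

Answer: M ≅ ℤ^1 ⊕ ℤ/2 ⊕ ℤ/2 ⊕ ℤ/4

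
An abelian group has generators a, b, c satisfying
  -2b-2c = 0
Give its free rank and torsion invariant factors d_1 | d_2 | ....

rank_ℚ(R)=1; free=3−1=2
SNF(R) diag = [2] → torsion [2]

Answer: M ≅ ℤ^2 ⊕ ℤ/2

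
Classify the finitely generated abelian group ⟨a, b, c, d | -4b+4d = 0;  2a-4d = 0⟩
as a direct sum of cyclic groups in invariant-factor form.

rank_ℚ(R)=2; free=4−2=2
SNF(R) diag = [2, 4] → torsion [2, 4]

Answer: M ≅ ℤ^2 ⊕ ℤ/2 ⊕ ℤ/4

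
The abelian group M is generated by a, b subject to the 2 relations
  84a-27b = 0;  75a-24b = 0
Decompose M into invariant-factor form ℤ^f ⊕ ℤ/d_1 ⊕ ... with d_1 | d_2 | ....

rank_ℚ(R)=2; free=2−2=0
SNF(R) diag = [3, 3] → torsion [3, 3]

Answer: M ≅ ℤ/3 ⊕ ℤ/3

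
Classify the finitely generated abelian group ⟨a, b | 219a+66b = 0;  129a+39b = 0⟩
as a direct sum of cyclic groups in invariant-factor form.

rank_ℚ(R)=2; free=2−2=0
SNF(R) diag = [3, 9] → torsion [3, 9]

Answer: M ≅ ℤ/3 ⊕ ℤ/9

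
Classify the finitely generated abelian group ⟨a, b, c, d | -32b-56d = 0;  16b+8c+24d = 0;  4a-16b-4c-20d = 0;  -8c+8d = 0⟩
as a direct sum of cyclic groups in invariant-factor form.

rank_ℚ(R)=4; free=4−4=0
SNF(R) diag = [4, 8, 8, 16] → torsion [4, 8, 8, 16]

Answer: M ≅ ℤ/4 ⊕ ℤ/8 ⊕ ℤ/8 ⊕ ℤ/16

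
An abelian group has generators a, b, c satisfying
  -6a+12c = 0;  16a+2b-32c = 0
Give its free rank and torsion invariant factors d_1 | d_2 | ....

Answer: M ≅ ℤ^1 ⊕ ℤ/2 ⊕ ℤ/6

Derivation:
rank_ℚ(R)=2; free=3−2=1
SNF(R) diag = [2, 6] → torsion [2, 6]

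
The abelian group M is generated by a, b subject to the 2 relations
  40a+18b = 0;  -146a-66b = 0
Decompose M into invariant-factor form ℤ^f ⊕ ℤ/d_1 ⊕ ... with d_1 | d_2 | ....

Answer: M ≅ ℤ/2 ⊕ ℤ/6

Derivation:
rank_ℚ(R)=2; free=2−2=0
SNF(R) diag = [2, 6] → torsion [2, 6]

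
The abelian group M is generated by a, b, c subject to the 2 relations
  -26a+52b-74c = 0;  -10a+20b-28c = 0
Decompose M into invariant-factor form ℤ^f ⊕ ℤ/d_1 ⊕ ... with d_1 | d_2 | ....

rank_ℚ(R)=2; free=3−2=1
SNF(R) diag = [2, 6] → torsion [2, 6]

Answer: M ≅ ℤ^1 ⊕ ℤ/2 ⊕ ℤ/6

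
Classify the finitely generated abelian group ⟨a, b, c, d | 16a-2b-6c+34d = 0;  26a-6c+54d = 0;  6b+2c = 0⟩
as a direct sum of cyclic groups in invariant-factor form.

rank_ℚ(R)=3; free=4−3=1
SNF(R) diag = [2, 2, 2] → torsion [2, 2, 2]

Answer: M ≅ ℤ^1 ⊕ ℤ/2 ⊕ ℤ/2 ⊕ ℤ/2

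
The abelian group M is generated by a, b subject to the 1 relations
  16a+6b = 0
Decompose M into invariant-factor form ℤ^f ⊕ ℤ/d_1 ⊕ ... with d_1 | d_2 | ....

rank_ℚ(R)=1; free=2−1=1
SNF(R) diag = [2] → torsion [2]

Answer: M ≅ ℤ^1 ⊕ ℤ/2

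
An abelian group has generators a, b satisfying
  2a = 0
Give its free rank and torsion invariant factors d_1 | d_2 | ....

Answer: M ≅ ℤ^1 ⊕ ℤ/2

Derivation:
rank_ℚ(R)=1; free=2−1=1
SNF(R) diag = [2] → torsion [2]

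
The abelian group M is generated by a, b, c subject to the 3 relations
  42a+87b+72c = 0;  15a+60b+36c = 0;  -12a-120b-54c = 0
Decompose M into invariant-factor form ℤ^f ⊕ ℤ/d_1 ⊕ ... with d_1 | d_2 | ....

rank_ℚ(R)=3; free=3−3=0
SNF(R) diag = [3, 9, 18] → torsion [3, 9, 18]

Answer: M ≅ ℤ/3 ⊕ ℤ/9 ⊕ ℤ/18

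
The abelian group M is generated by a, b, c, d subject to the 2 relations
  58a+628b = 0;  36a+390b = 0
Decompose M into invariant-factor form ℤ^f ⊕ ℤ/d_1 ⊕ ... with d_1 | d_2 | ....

rank_ℚ(R)=2; free=4−2=2
SNF(R) diag = [2, 6] → torsion [2, 6]

Answer: M ≅ ℤ^2 ⊕ ℤ/2 ⊕ ℤ/6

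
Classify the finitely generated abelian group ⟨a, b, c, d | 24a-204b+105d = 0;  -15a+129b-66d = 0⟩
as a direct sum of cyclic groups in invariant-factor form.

rank_ℚ(R)=2; free=4−2=2
SNF(R) diag = [3, 3] → torsion [3, 3]

Answer: M ≅ ℤ^2 ⊕ ℤ/3 ⊕ ℤ/3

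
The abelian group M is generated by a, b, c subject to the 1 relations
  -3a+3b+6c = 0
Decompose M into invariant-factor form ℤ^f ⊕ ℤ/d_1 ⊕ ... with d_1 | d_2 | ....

Answer: M ≅ ℤ^2 ⊕ ℤ/3

Derivation:
rank_ℚ(R)=1; free=3−1=2
SNF(R) diag = [3] → torsion [3]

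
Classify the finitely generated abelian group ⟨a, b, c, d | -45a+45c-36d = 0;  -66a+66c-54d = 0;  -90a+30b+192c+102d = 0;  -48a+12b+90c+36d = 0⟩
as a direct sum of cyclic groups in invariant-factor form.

Answer: M ≅ ℤ/3 ⊕ ℤ/6 ⊕ ℤ/6 ⊕ ℤ/18

Derivation:
rank_ℚ(R)=4; free=4−4=0
SNF(R) diag = [3, 6, 6, 18] → torsion [3, 6, 6, 18]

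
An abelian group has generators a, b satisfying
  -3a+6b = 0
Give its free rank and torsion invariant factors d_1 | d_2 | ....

rank_ℚ(R)=1; free=2−1=1
SNF(R) diag = [3] → torsion [3]

Answer: M ≅ ℤ^1 ⊕ ℤ/3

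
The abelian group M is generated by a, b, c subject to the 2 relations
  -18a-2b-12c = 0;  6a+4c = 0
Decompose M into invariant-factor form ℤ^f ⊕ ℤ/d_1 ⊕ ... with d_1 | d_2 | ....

Answer: M ≅ ℤ^1 ⊕ ℤ/2 ⊕ ℤ/2

Derivation:
rank_ℚ(R)=2; free=3−2=1
SNF(R) diag = [2, 2] → torsion [2, 2]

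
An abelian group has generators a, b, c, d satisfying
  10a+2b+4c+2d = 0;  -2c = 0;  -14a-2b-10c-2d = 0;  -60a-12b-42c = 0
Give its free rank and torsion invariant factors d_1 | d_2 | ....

rank_ℚ(R)=4; free=4−4=0
SNF(R) diag = [2, 2, 4, 12] → torsion [2, 2, 4, 12]

Answer: M ≅ ℤ/2 ⊕ ℤ/2 ⊕ ℤ/4 ⊕ ℤ/12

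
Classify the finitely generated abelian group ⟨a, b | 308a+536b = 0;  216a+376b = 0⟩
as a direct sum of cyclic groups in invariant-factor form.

Answer: M ≅ ℤ/4 ⊕ ℤ/8

Derivation:
rank_ℚ(R)=2; free=2−2=0
SNF(R) diag = [4, 8] → torsion [4, 8]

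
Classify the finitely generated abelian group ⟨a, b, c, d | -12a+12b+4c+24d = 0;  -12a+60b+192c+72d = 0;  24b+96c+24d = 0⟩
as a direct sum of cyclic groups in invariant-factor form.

Answer: M ≅ ℤ^1 ⊕ ℤ/4 ⊕ ℤ/12 ⊕ ℤ/24

Derivation:
rank_ℚ(R)=3; free=4−3=1
SNF(R) diag = [4, 12, 24] → torsion [4, 12, 24]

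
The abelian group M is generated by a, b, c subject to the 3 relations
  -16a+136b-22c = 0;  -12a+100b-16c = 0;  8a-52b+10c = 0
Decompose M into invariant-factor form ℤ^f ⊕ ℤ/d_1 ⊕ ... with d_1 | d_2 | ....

Answer: M ≅ ℤ/2 ⊕ ℤ/4 ⊕ ℤ/12

Derivation:
rank_ℚ(R)=3; free=3−3=0
SNF(R) diag = [2, 4, 12] → torsion [2, 4, 12]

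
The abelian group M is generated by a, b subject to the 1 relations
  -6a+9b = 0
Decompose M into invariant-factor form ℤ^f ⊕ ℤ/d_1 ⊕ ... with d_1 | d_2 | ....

rank_ℚ(R)=1; free=2−1=1
SNF(R) diag = [3] → torsion [3]

Answer: M ≅ ℤ^1 ⊕ ℤ/3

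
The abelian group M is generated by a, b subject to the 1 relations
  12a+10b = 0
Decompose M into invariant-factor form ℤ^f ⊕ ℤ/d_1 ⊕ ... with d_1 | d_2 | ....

rank_ℚ(R)=1; free=2−1=1
SNF(R) diag = [2] → torsion [2]

Answer: M ≅ ℤ^1 ⊕ ℤ/2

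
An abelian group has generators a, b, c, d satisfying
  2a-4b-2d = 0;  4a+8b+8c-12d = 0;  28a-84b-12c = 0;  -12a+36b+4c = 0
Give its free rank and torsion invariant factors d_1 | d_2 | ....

rank_ℚ(R)=4; free=4−4=0
SNF(R) diag = [2, 4, 8, 8] → torsion [2, 4, 8, 8]

Answer: M ≅ ℤ/2 ⊕ ℤ/4 ⊕ ℤ/8 ⊕ ℤ/8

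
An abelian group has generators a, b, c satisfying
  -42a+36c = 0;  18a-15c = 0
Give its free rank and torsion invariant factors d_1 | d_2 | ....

Answer: M ≅ ℤ^1 ⊕ ℤ/3 ⊕ ℤ/6

Derivation:
rank_ℚ(R)=2; free=3−2=1
SNF(R) diag = [3, 6] → torsion [3, 6]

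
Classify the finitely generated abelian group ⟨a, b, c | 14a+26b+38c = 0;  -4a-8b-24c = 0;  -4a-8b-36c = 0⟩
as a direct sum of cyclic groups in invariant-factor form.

rank_ℚ(R)=3; free=3−3=0
SNF(R) diag = [2, 4, 12] → torsion [2, 4, 12]

Answer: M ≅ ℤ/2 ⊕ ℤ/4 ⊕ ℤ/12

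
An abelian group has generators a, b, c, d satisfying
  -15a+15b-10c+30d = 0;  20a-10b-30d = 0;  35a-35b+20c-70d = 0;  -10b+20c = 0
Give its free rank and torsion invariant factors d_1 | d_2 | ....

Answer: M ≅ ℤ/5 ⊕ ℤ/10 ⊕ ℤ/10 ⊕ ℤ/10

Derivation:
rank_ℚ(R)=4; free=4−4=0
SNF(R) diag = [5, 10, 10, 10] → torsion [5, 10, 10, 10]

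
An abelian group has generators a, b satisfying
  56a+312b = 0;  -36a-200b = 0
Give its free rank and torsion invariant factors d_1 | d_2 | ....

rank_ℚ(R)=2; free=2−2=0
SNF(R) diag = [4, 8] → torsion [4, 8]

Answer: M ≅ ℤ/4 ⊕ ℤ/8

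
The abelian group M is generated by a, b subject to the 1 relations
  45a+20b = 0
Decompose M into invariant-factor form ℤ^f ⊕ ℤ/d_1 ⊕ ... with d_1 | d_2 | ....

Answer: M ≅ ℤ^1 ⊕ ℤ/5

Derivation:
rank_ℚ(R)=1; free=2−1=1
SNF(R) diag = [5] → torsion [5]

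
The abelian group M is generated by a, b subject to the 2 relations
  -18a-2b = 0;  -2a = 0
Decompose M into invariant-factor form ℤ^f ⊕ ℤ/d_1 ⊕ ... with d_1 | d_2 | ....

rank_ℚ(R)=2; free=2−2=0
SNF(R) diag = [2, 2] → torsion [2, 2]

Answer: M ≅ ℤ/2 ⊕ ℤ/2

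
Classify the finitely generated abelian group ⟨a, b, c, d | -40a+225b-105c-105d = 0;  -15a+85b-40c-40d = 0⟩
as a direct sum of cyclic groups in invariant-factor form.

Answer: M ≅ ℤ^2 ⊕ ℤ/5 ⊕ ℤ/5

Derivation:
rank_ℚ(R)=2; free=4−2=2
SNF(R) diag = [5, 5] → torsion [5, 5]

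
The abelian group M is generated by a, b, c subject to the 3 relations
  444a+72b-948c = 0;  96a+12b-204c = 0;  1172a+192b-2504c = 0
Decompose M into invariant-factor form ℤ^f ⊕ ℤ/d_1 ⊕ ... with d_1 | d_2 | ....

Answer: M ≅ ℤ/4 ⊕ ℤ/12 ⊕ ℤ/36

Derivation:
rank_ℚ(R)=3; free=3−3=0
SNF(R) diag = [4, 12, 36] → torsion [4, 12, 36]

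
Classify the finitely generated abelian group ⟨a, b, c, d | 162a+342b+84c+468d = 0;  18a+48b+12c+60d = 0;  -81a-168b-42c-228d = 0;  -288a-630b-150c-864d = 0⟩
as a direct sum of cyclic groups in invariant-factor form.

Answer: M ≅ ℤ/3 ⊕ ℤ/6 ⊕ ℤ/18 ⊕ ℤ/36

Derivation:
rank_ℚ(R)=4; free=4−4=0
SNF(R) diag = [3, 6, 18, 36] → torsion [3, 6, 18, 36]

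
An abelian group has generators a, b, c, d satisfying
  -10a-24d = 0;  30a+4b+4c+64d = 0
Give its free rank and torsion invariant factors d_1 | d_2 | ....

Answer: M ≅ ℤ^2 ⊕ ℤ/2 ⊕ ℤ/4

Derivation:
rank_ℚ(R)=2; free=4−2=2
SNF(R) diag = [2, 4] → torsion [2, 4]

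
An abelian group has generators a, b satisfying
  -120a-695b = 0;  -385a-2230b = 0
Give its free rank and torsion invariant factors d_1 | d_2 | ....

Answer: M ≅ ℤ/5 ⊕ ℤ/5

Derivation:
rank_ℚ(R)=2; free=2−2=0
SNF(R) diag = [5, 5] → torsion [5, 5]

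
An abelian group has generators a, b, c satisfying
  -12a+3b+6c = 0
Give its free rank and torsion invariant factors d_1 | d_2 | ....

rank_ℚ(R)=1; free=3−1=2
SNF(R) diag = [3] → torsion [3]

Answer: M ≅ ℤ^2 ⊕ ℤ/3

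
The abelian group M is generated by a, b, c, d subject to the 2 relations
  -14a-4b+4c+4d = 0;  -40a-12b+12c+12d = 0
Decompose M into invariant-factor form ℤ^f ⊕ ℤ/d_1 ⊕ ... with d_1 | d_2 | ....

rank_ℚ(R)=2; free=4−2=2
SNF(R) diag = [2, 4] → torsion [2, 4]

Answer: M ≅ ℤ^2 ⊕ ℤ/2 ⊕ ℤ/4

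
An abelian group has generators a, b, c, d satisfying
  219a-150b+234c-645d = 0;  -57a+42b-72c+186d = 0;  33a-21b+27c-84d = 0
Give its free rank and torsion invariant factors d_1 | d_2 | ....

Answer: M ≅ ℤ^1 ⊕ ℤ/3 ⊕ ℤ/9 ⊕ ℤ/27

Derivation:
rank_ℚ(R)=3; free=4−3=1
SNF(R) diag = [3, 9, 27] → torsion [3, 9, 27]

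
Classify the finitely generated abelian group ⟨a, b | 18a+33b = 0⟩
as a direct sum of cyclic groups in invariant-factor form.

Answer: M ≅ ℤ^1 ⊕ ℤ/3

Derivation:
rank_ℚ(R)=1; free=2−1=1
SNF(R) diag = [3] → torsion [3]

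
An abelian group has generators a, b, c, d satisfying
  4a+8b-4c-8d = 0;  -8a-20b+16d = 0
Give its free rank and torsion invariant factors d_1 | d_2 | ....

Answer: M ≅ ℤ^2 ⊕ ℤ/4 ⊕ ℤ/4

Derivation:
rank_ℚ(R)=2; free=4−2=2
SNF(R) diag = [4, 4] → torsion [4, 4]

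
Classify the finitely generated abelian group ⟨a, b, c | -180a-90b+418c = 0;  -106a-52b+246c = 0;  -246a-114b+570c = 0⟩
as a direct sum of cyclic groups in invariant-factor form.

Answer: M ≅ ℤ/2 ⊕ ℤ/2 ⊕ ℤ/6

Derivation:
rank_ℚ(R)=3; free=3−3=0
SNF(R) diag = [2, 2, 6] → torsion [2, 2, 6]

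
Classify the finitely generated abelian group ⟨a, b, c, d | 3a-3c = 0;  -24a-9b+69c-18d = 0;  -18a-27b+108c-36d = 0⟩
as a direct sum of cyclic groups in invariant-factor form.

rank_ℚ(R)=3; free=4−3=1
SNF(R) diag = [3, 9, 9] → torsion [3, 9, 9]

Answer: M ≅ ℤ^1 ⊕ ℤ/3 ⊕ ℤ/9 ⊕ ℤ/9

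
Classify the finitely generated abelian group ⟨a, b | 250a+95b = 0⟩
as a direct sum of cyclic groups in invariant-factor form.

Answer: M ≅ ℤ^1 ⊕ ℤ/5

Derivation:
rank_ℚ(R)=1; free=2−1=1
SNF(R) diag = [5] → torsion [5]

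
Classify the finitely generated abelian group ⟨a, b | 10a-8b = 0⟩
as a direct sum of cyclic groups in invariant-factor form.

Answer: M ≅ ℤ^1 ⊕ ℤ/2

Derivation:
rank_ℚ(R)=1; free=2−1=1
SNF(R) diag = [2] → torsion [2]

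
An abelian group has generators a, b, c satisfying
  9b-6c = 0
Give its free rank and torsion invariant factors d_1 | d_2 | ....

Answer: M ≅ ℤ^2 ⊕ ℤ/3

Derivation:
rank_ℚ(R)=1; free=3−1=2
SNF(R) diag = [3] → torsion [3]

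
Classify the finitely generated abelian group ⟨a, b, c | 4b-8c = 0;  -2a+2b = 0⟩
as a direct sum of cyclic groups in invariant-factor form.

Answer: M ≅ ℤ^1 ⊕ ℤ/2 ⊕ ℤ/4

Derivation:
rank_ℚ(R)=2; free=3−2=1
SNF(R) diag = [2, 4] → torsion [2, 4]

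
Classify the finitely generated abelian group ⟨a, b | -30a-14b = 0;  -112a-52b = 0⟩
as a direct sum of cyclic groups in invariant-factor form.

Answer: M ≅ ℤ/2 ⊕ ℤ/4

Derivation:
rank_ℚ(R)=2; free=2−2=0
SNF(R) diag = [2, 4] → torsion [2, 4]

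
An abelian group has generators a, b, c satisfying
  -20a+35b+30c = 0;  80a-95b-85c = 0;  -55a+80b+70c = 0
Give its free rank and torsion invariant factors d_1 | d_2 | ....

Answer: M ≅ ℤ/5 ⊕ ℤ/5 ⊕ ℤ/5

Derivation:
rank_ℚ(R)=3; free=3−3=0
SNF(R) diag = [5, 5, 5] → torsion [5, 5, 5]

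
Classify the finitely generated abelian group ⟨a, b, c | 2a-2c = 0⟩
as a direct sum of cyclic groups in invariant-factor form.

rank_ℚ(R)=1; free=3−1=2
SNF(R) diag = [2] → torsion [2]

Answer: M ≅ ℤ^2 ⊕ ℤ/2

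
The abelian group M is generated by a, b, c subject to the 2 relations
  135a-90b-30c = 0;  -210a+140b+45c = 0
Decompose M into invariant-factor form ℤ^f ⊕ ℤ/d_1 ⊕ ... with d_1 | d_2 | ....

Answer: M ≅ ℤ^1 ⊕ ℤ/5 ⊕ ℤ/15

Derivation:
rank_ℚ(R)=2; free=3−2=1
SNF(R) diag = [5, 15] → torsion [5, 15]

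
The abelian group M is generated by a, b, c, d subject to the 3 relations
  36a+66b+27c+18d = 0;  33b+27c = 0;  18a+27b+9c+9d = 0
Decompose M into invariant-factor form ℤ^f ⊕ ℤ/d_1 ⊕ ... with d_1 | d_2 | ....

Answer: M ≅ ℤ^1 ⊕ ℤ/3 ⊕ ℤ/9 ⊕ ℤ/9

Derivation:
rank_ℚ(R)=3; free=4−3=1
SNF(R) diag = [3, 9, 9] → torsion [3, 9, 9]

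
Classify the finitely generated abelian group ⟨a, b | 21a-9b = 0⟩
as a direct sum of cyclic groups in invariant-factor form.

rank_ℚ(R)=1; free=2−1=1
SNF(R) diag = [3] → torsion [3]

Answer: M ≅ ℤ^1 ⊕ ℤ/3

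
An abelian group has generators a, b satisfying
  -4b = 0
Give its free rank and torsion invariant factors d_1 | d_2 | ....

Answer: M ≅ ℤ^1 ⊕ ℤ/4

Derivation:
rank_ℚ(R)=1; free=2−1=1
SNF(R) diag = [4] → torsion [4]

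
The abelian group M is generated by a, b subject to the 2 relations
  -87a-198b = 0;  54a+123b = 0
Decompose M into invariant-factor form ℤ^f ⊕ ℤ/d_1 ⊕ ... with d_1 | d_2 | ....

rank_ℚ(R)=2; free=2−2=0
SNF(R) diag = [3, 3] → torsion [3, 3]

Answer: M ≅ ℤ/3 ⊕ ℤ/3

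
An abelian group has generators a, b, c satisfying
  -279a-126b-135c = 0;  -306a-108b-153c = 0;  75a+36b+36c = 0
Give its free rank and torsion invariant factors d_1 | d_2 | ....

rank_ℚ(R)=3; free=3−3=0
SNF(R) diag = [3, 9, 18] → torsion [3, 9, 18]

Answer: M ≅ ℤ/3 ⊕ ℤ/9 ⊕ ℤ/18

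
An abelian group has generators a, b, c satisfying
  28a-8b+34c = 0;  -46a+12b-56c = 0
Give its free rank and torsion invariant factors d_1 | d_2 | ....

rank_ℚ(R)=2; free=3−2=1
SNF(R) diag = [2, 2] → torsion [2, 2]

Answer: M ≅ ℤ^1 ⊕ ℤ/2 ⊕ ℤ/2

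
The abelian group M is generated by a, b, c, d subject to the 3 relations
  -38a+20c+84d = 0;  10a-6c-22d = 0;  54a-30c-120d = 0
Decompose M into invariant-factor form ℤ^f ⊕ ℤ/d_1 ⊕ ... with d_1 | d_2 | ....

rank_ℚ(R)=3; free=4−3=1
SNF(R) diag = [2, 2, 6] → torsion [2, 2, 6]

Answer: M ≅ ℤ^1 ⊕ ℤ/2 ⊕ ℤ/2 ⊕ ℤ/6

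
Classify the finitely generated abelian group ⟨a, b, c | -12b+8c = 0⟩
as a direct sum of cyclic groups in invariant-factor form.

Answer: M ≅ ℤ^2 ⊕ ℤ/4

Derivation:
rank_ℚ(R)=1; free=3−1=2
SNF(R) diag = [4] → torsion [4]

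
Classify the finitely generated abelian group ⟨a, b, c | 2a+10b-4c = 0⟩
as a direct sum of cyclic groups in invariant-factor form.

rank_ℚ(R)=1; free=3−1=2
SNF(R) diag = [2] → torsion [2]

Answer: M ≅ ℤ^2 ⊕ ℤ/2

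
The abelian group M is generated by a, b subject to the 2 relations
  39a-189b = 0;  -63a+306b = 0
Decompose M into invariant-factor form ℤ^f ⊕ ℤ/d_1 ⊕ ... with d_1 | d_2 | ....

Answer: M ≅ ℤ/3 ⊕ ℤ/9

Derivation:
rank_ℚ(R)=2; free=2−2=0
SNF(R) diag = [3, 9] → torsion [3, 9]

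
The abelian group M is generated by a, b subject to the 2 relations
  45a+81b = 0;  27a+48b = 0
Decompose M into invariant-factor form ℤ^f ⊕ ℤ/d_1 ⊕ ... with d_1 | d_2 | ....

Answer: M ≅ ℤ/3 ⊕ ℤ/9

Derivation:
rank_ℚ(R)=2; free=2−2=0
SNF(R) diag = [3, 9] → torsion [3, 9]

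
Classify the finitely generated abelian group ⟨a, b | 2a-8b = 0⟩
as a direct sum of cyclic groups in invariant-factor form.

Answer: M ≅ ℤ^1 ⊕ ℤ/2

Derivation:
rank_ℚ(R)=1; free=2−1=1
SNF(R) diag = [2] → torsion [2]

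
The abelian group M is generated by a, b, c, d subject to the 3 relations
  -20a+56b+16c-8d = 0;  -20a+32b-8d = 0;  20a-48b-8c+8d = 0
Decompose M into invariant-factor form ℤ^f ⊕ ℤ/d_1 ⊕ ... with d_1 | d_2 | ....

Answer: M ≅ ℤ^1 ⊕ ℤ/4 ⊕ ℤ/8 ⊕ ℤ/8

Derivation:
rank_ℚ(R)=3; free=4−3=1
SNF(R) diag = [4, 8, 8] → torsion [4, 8, 8]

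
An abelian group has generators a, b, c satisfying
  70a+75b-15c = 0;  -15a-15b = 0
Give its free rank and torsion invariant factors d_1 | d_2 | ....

rank_ℚ(R)=2; free=3−2=1
SNF(R) diag = [5, 15] → torsion [5, 15]

Answer: M ≅ ℤ^1 ⊕ ℤ/5 ⊕ ℤ/15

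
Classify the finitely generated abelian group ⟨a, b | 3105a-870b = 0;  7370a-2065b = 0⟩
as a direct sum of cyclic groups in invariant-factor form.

Answer: M ≅ ℤ/5 ⊕ ℤ/15

Derivation:
rank_ℚ(R)=2; free=2−2=0
SNF(R) diag = [5, 15] → torsion [5, 15]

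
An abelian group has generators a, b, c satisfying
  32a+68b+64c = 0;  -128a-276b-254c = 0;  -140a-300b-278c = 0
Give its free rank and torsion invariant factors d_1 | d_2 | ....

rank_ℚ(R)=3; free=3−3=0
SNF(R) diag = [2, 4, 12] → torsion [2, 4, 12]

Answer: M ≅ ℤ/2 ⊕ ℤ/4 ⊕ ℤ/12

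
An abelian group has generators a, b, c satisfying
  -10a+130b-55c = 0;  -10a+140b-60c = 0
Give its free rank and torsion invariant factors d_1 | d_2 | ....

Answer: M ≅ ℤ^1 ⊕ ℤ/5 ⊕ ℤ/10

Derivation:
rank_ℚ(R)=2; free=3−2=1
SNF(R) diag = [5, 10] → torsion [5, 10]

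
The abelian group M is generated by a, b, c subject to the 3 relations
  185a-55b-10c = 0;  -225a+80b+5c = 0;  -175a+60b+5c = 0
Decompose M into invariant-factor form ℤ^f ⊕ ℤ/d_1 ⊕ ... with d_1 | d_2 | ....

rank_ℚ(R)=3; free=3−3=0
SNF(R) diag = [5, 5, 10] → torsion [5, 5, 10]

Answer: M ≅ ℤ/5 ⊕ ℤ/5 ⊕ ℤ/10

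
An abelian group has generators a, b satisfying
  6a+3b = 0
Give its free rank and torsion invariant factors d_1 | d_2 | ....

Answer: M ≅ ℤ^1 ⊕ ℤ/3

Derivation:
rank_ℚ(R)=1; free=2−1=1
SNF(R) diag = [3] → torsion [3]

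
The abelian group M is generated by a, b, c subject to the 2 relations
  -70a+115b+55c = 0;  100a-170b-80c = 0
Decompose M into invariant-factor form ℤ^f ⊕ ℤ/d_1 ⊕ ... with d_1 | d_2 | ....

Answer: M ≅ ℤ^1 ⊕ ℤ/5 ⊕ ℤ/10

Derivation:
rank_ℚ(R)=2; free=3−2=1
SNF(R) diag = [5, 10] → torsion [5, 10]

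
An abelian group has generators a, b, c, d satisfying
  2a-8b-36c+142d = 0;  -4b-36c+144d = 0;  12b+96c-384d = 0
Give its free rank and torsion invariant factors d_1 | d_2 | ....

Answer: M ≅ ℤ^1 ⊕ ℤ/2 ⊕ ℤ/4 ⊕ ℤ/12

Derivation:
rank_ℚ(R)=3; free=4−3=1
SNF(R) diag = [2, 4, 12] → torsion [2, 4, 12]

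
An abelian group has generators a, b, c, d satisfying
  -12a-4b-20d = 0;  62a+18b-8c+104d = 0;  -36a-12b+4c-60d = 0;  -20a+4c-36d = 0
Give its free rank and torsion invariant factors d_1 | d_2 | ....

rank_ℚ(R)=4; free=4−4=0
SNF(R) diag = [2, 4, 4, 4] → torsion [2, 4, 4, 4]

Answer: M ≅ ℤ/2 ⊕ ℤ/4 ⊕ ℤ/4 ⊕ ℤ/4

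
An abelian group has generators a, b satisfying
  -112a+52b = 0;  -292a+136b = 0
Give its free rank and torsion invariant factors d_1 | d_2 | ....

Answer: M ≅ ℤ/4 ⊕ ℤ/12

Derivation:
rank_ℚ(R)=2; free=2−2=0
SNF(R) diag = [4, 12] → torsion [4, 12]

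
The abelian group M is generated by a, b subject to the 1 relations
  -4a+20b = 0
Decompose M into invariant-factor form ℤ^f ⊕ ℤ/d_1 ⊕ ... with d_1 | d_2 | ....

Answer: M ≅ ℤ^1 ⊕ ℤ/4

Derivation:
rank_ℚ(R)=1; free=2−1=1
SNF(R) diag = [4] → torsion [4]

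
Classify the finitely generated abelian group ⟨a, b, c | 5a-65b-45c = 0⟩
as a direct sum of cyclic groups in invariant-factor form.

Answer: M ≅ ℤ^2 ⊕ ℤ/5

Derivation:
rank_ℚ(R)=1; free=3−1=2
SNF(R) diag = [5] → torsion [5]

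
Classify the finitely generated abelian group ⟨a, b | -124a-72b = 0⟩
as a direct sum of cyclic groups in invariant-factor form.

Answer: M ≅ ℤ^1 ⊕ ℤ/4

Derivation:
rank_ℚ(R)=1; free=2−1=1
SNF(R) diag = [4] → torsion [4]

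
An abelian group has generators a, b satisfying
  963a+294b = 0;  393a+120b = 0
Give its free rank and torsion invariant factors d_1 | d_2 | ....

Answer: M ≅ ℤ/3 ⊕ ℤ/6

Derivation:
rank_ℚ(R)=2; free=2−2=0
SNF(R) diag = [3, 6] → torsion [3, 6]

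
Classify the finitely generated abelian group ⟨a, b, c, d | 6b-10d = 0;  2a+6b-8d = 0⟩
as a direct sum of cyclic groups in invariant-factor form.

rank_ℚ(R)=2; free=4−2=2
SNF(R) diag = [2, 2] → torsion [2, 2]

Answer: M ≅ ℤ^2 ⊕ ℤ/2 ⊕ ℤ/2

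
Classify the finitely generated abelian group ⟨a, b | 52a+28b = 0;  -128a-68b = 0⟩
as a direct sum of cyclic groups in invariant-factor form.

Answer: M ≅ ℤ/4 ⊕ ℤ/12

Derivation:
rank_ℚ(R)=2; free=2−2=0
SNF(R) diag = [4, 12] → torsion [4, 12]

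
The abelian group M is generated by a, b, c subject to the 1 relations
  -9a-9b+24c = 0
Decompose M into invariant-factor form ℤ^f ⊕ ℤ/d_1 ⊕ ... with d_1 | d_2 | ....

Answer: M ≅ ℤ^2 ⊕ ℤ/3

Derivation:
rank_ℚ(R)=1; free=3−1=2
SNF(R) diag = [3] → torsion [3]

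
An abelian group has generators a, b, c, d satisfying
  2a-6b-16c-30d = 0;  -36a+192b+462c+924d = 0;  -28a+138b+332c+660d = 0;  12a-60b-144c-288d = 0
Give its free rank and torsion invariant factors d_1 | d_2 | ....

rank_ℚ(R)=4; free=4−4=0
SNF(R) diag = [2, 6, 6, 12] → torsion [2, 6, 6, 12]

Answer: M ≅ ℤ/2 ⊕ ℤ/6 ⊕ ℤ/6 ⊕ ℤ/12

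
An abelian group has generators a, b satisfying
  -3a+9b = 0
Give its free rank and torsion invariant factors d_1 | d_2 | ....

Answer: M ≅ ℤ^1 ⊕ ℤ/3

Derivation:
rank_ℚ(R)=1; free=2−1=1
SNF(R) diag = [3] → torsion [3]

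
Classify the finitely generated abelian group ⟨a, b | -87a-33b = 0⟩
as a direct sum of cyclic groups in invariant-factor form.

Answer: M ≅ ℤ^1 ⊕ ℤ/3

Derivation:
rank_ℚ(R)=1; free=2−1=1
SNF(R) diag = [3] → torsion [3]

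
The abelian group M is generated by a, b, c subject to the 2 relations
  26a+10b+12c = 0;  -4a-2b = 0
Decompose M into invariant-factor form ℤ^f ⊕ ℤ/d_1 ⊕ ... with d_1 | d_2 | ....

Answer: M ≅ ℤ^1 ⊕ ℤ/2 ⊕ ℤ/6

Derivation:
rank_ℚ(R)=2; free=3−2=1
SNF(R) diag = [2, 6] → torsion [2, 6]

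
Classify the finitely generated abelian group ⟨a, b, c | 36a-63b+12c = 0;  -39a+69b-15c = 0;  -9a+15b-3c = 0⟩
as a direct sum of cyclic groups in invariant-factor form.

rank_ℚ(R)=3; free=3−3=0
SNF(R) diag = [3, 3, 6] → torsion [3, 3, 6]

Answer: M ≅ ℤ/3 ⊕ ℤ/3 ⊕ ℤ/6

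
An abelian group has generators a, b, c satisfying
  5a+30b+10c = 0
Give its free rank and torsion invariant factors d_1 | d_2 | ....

rank_ℚ(R)=1; free=3−1=2
SNF(R) diag = [5] → torsion [5]

Answer: M ≅ ℤ^2 ⊕ ℤ/5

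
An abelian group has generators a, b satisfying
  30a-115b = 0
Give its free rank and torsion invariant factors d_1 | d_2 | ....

Answer: M ≅ ℤ^1 ⊕ ℤ/5

Derivation:
rank_ℚ(R)=1; free=2−1=1
SNF(R) diag = [5] → torsion [5]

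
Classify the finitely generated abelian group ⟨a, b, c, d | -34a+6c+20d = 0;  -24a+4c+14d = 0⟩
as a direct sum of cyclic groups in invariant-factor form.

Answer: M ≅ ℤ^2 ⊕ ℤ/2 ⊕ ℤ/2

Derivation:
rank_ℚ(R)=2; free=4−2=2
SNF(R) diag = [2, 2] → torsion [2, 2]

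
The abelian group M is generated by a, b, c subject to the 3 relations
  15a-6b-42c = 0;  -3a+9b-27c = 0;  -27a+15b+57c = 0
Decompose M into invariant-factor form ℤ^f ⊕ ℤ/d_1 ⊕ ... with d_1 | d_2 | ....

Answer: M ≅ ℤ/3 ⊕ ℤ/3 ⊕ ℤ/6

Derivation:
rank_ℚ(R)=3; free=3−3=0
SNF(R) diag = [3, 3, 6] → torsion [3, 3, 6]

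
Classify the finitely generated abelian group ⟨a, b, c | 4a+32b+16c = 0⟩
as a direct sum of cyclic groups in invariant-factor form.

rank_ℚ(R)=1; free=3−1=2
SNF(R) diag = [4] → torsion [4]

Answer: M ≅ ℤ^2 ⊕ ℤ/4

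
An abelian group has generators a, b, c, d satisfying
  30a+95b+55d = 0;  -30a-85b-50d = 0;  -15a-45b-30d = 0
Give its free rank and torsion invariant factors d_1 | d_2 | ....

Answer: M ≅ ℤ^1 ⊕ ℤ/5 ⊕ ℤ/15 ⊕ ℤ/15

Derivation:
rank_ℚ(R)=3; free=4−3=1
SNF(R) diag = [5, 15, 15] → torsion [5, 15, 15]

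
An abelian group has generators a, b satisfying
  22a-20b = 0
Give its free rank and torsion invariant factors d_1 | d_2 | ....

rank_ℚ(R)=1; free=2−1=1
SNF(R) diag = [2] → torsion [2]

Answer: M ≅ ℤ^1 ⊕ ℤ/2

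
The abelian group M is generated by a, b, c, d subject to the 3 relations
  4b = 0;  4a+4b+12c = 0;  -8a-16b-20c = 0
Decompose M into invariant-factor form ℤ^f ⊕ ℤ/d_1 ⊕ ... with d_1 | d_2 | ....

rank_ℚ(R)=3; free=4−3=1
SNF(R) diag = [4, 4, 4] → torsion [4, 4, 4]

Answer: M ≅ ℤ^1 ⊕ ℤ/4 ⊕ ℤ/4 ⊕ ℤ/4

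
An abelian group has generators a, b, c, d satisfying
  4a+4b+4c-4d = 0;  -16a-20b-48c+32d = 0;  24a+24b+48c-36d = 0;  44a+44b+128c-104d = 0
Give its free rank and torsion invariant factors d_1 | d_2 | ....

rank_ℚ(R)=4; free=4−4=0
SNF(R) diag = [4, 4, 12, 36] → torsion [4, 4, 12, 36]

Answer: M ≅ ℤ/4 ⊕ ℤ/4 ⊕ ℤ/12 ⊕ ℤ/36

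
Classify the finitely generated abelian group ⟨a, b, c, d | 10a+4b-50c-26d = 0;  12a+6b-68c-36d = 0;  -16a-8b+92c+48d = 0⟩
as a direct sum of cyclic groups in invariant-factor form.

rank_ℚ(R)=3; free=4−3=1
SNF(R) diag = [2, 2, 4] → torsion [2, 2, 4]

Answer: M ≅ ℤ^1 ⊕ ℤ/2 ⊕ ℤ/2 ⊕ ℤ/4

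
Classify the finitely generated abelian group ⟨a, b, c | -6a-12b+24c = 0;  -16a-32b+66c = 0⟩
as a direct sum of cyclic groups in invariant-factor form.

Answer: M ≅ ℤ^1 ⊕ ℤ/2 ⊕ ℤ/6

Derivation:
rank_ℚ(R)=2; free=3−2=1
SNF(R) diag = [2, 6] → torsion [2, 6]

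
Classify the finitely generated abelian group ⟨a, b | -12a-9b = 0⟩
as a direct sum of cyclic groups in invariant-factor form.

Answer: M ≅ ℤ^1 ⊕ ℤ/3

Derivation:
rank_ℚ(R)=1; free=2−1=1
SNF(R) diag = [3] → torsion [3]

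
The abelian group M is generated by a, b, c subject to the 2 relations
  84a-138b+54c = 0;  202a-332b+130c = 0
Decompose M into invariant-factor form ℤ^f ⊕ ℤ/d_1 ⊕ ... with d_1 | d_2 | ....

Answer: M ≅ ℤ^1 ⊕ ℤ/2 ⊕ ℤ/6

Derivation:
rank_ℚ(R)=2; free=3−2=1
SNF(R) diag = [2, 6] → torsion [2, 6]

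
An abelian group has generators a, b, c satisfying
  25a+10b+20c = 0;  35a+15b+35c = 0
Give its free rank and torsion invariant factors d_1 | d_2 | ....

rank_ℚ(R)=2; free=3−2=1
SNF(R) diag = [5, 5] → torsion [5, 5]

Answer: M ≅ ℤ^1 ⊕ ℤ/5 ⊕ ℤ/5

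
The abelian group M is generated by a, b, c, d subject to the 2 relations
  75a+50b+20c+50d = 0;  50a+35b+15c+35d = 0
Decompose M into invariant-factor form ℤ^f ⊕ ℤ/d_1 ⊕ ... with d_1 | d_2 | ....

Answer: M ≅ ℤ^2 ⊕ ℤ/5 ⊕ ℤ/5

Derivation:
rank_ℚ(R)=2; free=4−2=2
SNF(R) diag = [5, 5] → torsion [5, 5]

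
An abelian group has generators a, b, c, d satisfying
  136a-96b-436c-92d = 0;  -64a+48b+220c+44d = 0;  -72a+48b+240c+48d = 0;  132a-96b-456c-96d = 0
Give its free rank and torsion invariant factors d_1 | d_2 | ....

Answer: M ≅ ℤ/4 ⊕ ℤ/12 ⊕ ℤ/24 ⊕ ℤ/48

Derivation:
rank_ℚ(R)=4; free=4−4=0
SNF(R) diag = [4, 12, 24, 48] → torsion [4, 12, 24, 48]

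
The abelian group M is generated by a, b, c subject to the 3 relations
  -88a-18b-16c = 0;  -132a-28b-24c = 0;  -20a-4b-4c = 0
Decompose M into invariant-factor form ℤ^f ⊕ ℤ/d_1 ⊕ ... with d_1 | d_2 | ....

Answer: M ≅ ℤ/2 ⊕ ℤ/4 ⊕ ℤ/4

Derivation:
rank_ℚ(R)=3; free=3−3=0
SNF(R) diag = [2, 4, 4] → torsion [2, 4, 4]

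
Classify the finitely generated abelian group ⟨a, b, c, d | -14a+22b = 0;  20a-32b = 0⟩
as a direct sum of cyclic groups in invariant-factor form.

Answer: M ≅ ℤ^2 ⊕ ℤ/2 ⊕ ℤ/4

Derivation:
rank_ℚ(R)=2; free=4−2=2
SNF(R) diag = [2, 4] → torsion [2, 4]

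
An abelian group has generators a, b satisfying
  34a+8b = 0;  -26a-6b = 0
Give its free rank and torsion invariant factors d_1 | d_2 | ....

Answer: M ≅ ℤ/2 ⊕ ℤ/2

Derivation:
rank_ℚ(R)=2; free=2−2=0
SNF(R) diag = [2, 2] → torsion [2, 2]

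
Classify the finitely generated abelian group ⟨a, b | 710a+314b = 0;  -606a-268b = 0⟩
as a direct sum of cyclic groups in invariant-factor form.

rank_ℚ(R)=2; free=2−2=0
SNF(R) diag = [2, 2] → torsion [2, 2]

Answer: M ≅ ℤ/2 ⊕ ℤ/2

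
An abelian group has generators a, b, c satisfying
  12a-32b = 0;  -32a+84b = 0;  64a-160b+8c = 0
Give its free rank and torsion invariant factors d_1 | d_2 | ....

Answer: M ≅ ℤ/4 ⊕ ℤ/4 ⊕ ℤ/8

Derivation:
rank_ℚ(R)=3; free=3−3=0
SNF(R) diag = [4, 4, 8] → torsion [4, 4, 8]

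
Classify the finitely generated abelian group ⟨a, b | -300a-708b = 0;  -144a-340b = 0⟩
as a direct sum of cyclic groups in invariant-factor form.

rank_ℚ(R)=2; free=2−2=0
SNF(R) diag = [4, 12] → torsion [4, 12]

Answer: M ≅ ℤ/4 ⊕ ℤ/12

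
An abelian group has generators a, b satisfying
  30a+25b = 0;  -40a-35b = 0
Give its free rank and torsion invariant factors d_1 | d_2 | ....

rank_ℚ(R)=2; free=2−2=0
SNF(R) diag = [5, 10] → torsion [5, 10]

Answer: M ≅ ℤ/5 ⊕ ℤ/10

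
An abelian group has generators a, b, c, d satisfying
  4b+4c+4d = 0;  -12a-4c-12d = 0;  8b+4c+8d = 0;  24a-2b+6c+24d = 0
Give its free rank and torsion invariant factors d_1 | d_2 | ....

Answer: M ≅ ℤ/2 ⊕ ℤ/4 ⊕ ℤ/4 ⊕ ℤ/12

Derivation:
rank_ℚ(R)=4; free=4−4=0
SNF(R) diag = [2, 4, 4, 12] → torsion [2, 4, 4, 12]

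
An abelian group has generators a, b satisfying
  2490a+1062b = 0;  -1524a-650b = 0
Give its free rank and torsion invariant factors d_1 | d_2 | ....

Answer: M ≅ ℤ/2 ⊕ ℤ/6

Derivation:
rank_ℚ(R)=2; free=2−2=0
SNF(R) diag = [2, 6] → torsion [2, 6]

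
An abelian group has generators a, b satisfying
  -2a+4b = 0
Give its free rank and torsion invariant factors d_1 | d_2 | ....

Answer: M ≅ ℤ^1 ⊕ ℤ/2

Derivation:
rank_ℚ(R)=1; free=2−1=1
SNF(R) diag = [2] → torsion [2]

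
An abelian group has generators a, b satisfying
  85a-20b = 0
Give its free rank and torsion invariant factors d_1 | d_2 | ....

Answer: M ≅ ℤ^1 ⊕ ℤ/5

Derivation:
rank_ℚ(R)=1; free=2−1=1
SNF(R) diag = [5] → torsion [5]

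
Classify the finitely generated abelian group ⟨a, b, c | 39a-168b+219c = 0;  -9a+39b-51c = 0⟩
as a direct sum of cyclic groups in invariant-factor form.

rank_ℚ(R)=2; free=3−2=1
SNF(R) diag = [3, 3] → torsion [3, 3]

Answer: M ≅ ℤ^1 ⊕ ℤ/3 ⊕ ℤ/3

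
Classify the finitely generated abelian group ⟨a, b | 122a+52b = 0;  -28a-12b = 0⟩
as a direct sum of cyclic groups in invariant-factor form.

Answer: M ≅ ℤ/2 ⊕ ℤ/4

Derivation:
rank_ℚ(R)=2; free=2−2=0
SNF(R) diag = [2, 4] → torsion [2, 4]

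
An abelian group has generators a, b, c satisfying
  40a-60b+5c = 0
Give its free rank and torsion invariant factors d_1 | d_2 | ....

Answer: M ≅ ℤ^2 ⊕ ℤ/5

Derivation:
rank_ℚ(R)=1; free=3−1=2
SNF(R) diag = [5] → torsion [5]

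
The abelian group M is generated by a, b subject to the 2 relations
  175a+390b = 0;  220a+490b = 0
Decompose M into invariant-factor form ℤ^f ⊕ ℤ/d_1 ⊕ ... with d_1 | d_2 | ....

Answer: M ≅ ℤ/5 ⊕ ℤ/10

Derivation:
rank_ℚ(R)=2; free=2−2=0
SNF(R) diag = [5, 10] → torsion [5, 10]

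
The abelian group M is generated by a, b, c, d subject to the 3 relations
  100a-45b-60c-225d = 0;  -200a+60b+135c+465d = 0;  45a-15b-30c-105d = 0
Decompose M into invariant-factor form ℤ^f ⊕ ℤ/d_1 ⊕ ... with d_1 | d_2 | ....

rank_ℚ(R)=3; free=4−3=1
SNF(R) diag = [5, 15, 15] → torsion [5, 15, 15]

Answer: M ≅ ℤ^1 ⊕ ℤ/5 ⊕ ℤ/15 ⊕ ℤ/15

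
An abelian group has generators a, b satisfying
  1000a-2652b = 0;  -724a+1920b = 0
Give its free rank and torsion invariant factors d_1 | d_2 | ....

rank_ℚ(R)=2; free=2−2=0
SNF(R) diag = [4, 12] → torsion [4, 12]

Answer: M ≅ ℤ/4 ⊕ ℤ/12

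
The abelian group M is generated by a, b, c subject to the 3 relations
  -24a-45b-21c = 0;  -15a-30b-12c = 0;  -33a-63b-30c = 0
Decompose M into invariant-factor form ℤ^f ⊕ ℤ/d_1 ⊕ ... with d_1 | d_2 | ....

rank_ℚ(R)=3; free=3−3=0
SNF(R) diag = [3, 3, 9] → torsion [3, 3, 9]

Answer: M ≅ ℤ/3 ⊕ ℤ/3 ⊕ ℤ/9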